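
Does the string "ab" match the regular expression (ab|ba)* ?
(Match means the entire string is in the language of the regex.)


|string| = 2; first = 'a'; last = 'b'

Yes, "ab" matches (ab|ba)*


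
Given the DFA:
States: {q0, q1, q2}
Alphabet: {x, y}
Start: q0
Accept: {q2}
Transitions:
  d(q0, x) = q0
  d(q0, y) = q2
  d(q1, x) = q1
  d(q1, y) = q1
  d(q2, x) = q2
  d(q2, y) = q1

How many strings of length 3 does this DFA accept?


Enumerating all length-3 strings:
  "xxx" -> q0 [reject]
  "xxy" -> q2 [accept]
  "xyx" -> q2 [accept]
  "xyy" -> q1 [reject]
  "yxx" -> q2 [accept]
  "yxy" -> q1 [reject]
  "yyx" -> q1 [reject]
  "yyy" -> q1 [reject]

3 out of 8


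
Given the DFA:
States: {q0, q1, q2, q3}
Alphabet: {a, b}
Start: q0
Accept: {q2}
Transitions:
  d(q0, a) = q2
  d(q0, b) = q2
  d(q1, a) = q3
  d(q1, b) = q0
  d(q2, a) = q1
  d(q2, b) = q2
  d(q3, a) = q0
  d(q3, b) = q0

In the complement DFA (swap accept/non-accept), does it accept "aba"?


Trace: q0 -> q2 -> q2 -> q1
Final: q1
Original accept: {q2}
Complement: q1 is not in original accept

Yes, complement accepts (original rejects)


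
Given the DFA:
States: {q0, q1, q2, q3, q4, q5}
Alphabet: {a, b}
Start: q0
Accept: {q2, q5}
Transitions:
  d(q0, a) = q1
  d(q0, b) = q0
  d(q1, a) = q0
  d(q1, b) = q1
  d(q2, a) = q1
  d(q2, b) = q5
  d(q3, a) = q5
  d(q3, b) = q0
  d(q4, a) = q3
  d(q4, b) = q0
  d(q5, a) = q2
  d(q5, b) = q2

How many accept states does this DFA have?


Accept states listed: {q2, q5}
Counting: q2(1) q5(2)

2


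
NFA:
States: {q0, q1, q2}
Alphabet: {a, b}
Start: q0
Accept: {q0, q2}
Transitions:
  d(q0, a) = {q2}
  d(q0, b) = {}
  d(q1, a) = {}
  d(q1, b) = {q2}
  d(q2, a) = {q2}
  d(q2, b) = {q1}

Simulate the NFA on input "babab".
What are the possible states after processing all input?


Start: {q0}
  --b--> {}
  --a--> {}
  --b--> {}
  --a--> {}
  --b--> {}

{} (empty set, no valid transitions)


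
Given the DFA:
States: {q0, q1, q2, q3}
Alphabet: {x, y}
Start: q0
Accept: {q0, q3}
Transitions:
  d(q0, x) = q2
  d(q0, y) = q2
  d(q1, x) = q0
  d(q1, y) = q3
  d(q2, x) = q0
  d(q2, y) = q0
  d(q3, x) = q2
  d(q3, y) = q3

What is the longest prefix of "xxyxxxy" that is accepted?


Run the DFA, marking each prefix where the state is accepting:
  "" -> q0 [accept]
  "x" -> q2 [reject]
  "xx" -> q0 [accept]
  "xxy" -> q2 [reject]
  "xxyx" -> q0 [accept]
  "xxyxx" -> q2 [reject]
  "xxyxxx" -> q0 [accept]
  "xxyxxxy" -> q2 [reject]

"xxyxxx"


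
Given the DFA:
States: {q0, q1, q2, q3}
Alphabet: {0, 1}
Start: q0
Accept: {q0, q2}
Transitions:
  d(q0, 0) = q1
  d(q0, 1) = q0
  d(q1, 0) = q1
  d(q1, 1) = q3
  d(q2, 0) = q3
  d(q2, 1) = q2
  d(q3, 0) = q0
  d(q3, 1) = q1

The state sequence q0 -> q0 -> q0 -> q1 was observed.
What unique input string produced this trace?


Trace back each transition to find the symbol:
  q0 --[1]--> q0
  q0 --[1]--> q0
  q0 --[0]--> q1

"110"


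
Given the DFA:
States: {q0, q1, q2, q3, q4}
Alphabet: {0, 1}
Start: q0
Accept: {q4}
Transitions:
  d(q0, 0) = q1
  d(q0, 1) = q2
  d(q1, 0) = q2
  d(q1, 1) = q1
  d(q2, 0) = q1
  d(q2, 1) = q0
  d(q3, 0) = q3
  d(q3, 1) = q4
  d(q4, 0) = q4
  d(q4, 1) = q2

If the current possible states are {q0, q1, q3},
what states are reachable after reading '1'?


Apply transition on '1' from each current state:
  d(q0, 1) = q2
  d(q1, 1) = q1
  d(q3, 1) = q4

{q1, q2, q4}


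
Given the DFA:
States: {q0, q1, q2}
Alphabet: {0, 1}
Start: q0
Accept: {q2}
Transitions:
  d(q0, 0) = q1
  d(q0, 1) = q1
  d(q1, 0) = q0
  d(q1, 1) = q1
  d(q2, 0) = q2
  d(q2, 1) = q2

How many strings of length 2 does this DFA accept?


Enumerating all length-2 strings:
  "00" -> q0 [reject]
  "01" -> q1 [reject]
  "10" -> q0 [reject]
  "11" -> q1 [reject]

0 out of 4


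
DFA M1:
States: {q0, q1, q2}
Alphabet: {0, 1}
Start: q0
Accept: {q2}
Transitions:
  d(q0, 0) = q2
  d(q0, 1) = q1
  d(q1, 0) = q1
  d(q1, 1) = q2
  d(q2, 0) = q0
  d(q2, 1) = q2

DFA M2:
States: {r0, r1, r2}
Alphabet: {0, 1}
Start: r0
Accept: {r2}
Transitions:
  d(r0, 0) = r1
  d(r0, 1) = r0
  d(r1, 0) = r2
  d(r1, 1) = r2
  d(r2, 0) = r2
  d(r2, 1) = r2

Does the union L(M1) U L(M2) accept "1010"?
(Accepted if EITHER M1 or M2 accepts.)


M1: final=q0 accepted=False
M2: final=r2 accepted=True

Yes, union accepts


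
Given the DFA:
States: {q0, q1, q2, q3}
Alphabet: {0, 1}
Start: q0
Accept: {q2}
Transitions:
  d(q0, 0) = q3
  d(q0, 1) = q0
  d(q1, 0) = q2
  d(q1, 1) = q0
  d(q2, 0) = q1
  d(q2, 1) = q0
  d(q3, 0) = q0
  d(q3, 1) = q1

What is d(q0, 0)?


Looking up transition d(q0, 0)

q3


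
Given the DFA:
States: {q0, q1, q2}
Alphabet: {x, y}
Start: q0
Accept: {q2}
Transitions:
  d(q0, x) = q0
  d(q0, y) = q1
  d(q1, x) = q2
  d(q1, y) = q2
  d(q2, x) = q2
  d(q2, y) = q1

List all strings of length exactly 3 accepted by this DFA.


All strings of length 3: 8 total
Accepted: 4

"xyx", "xyy", "yxx", "yyx"


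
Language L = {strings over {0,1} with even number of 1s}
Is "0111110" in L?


count('1') = 5; 5 mod 2 = 1

No, "0111110" is not in L


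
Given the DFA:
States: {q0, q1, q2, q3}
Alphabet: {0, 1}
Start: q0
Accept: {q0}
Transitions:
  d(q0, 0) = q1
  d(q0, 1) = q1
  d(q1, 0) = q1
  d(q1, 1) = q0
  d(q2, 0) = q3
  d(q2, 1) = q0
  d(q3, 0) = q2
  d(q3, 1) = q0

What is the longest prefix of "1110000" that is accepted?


Run the DFA, marking each prefix where the state is accepting:
  "" -> q0 [accept]
  "1" -> q1 [reject]
  "11" -> q0 [accept]
  "111" -> q1 [reject]
  "1110" -> q1 [reject]
  "11100" -> q1 [reject]
  "111000" -> q1 [reject]
  "1110000" -> q1 [reject]

"11"


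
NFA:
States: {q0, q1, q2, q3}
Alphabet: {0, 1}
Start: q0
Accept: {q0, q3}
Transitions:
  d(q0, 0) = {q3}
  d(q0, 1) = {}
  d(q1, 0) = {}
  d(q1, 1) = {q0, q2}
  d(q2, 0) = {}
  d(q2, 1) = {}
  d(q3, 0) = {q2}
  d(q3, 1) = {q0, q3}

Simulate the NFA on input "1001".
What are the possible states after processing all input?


Start: {q0}
  --1--> {}
  --0--> {}
  --0--> {}
  --1--> {}

{} (empty set, no valid transitions)


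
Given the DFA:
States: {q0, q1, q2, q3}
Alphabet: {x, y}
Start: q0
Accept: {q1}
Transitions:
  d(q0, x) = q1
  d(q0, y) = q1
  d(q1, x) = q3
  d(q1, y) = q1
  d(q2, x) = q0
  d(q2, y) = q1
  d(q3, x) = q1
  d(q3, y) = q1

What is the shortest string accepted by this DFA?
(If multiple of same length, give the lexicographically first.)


BFS by string length (lex-first path to each state shown):
  len 0: q0<-""
  len 1: q1<-"x"
Found accept state at length 1.

"x"


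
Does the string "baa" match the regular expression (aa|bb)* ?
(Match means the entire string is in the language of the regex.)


|string| = 3; first = 'b'; last = 'a'

No, "baa" does not match (aa|bb)*


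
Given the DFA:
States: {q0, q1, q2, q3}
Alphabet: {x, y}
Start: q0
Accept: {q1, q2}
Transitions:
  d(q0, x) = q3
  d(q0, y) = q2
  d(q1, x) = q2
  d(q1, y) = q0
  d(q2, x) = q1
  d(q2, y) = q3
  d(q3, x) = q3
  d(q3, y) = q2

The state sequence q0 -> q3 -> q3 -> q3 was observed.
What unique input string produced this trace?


Trace back each transition to find the symbol:
  q0 --[x]--> q3
  q3 --[x]--> q3
  q3 --[x]--> q3

"xxx"


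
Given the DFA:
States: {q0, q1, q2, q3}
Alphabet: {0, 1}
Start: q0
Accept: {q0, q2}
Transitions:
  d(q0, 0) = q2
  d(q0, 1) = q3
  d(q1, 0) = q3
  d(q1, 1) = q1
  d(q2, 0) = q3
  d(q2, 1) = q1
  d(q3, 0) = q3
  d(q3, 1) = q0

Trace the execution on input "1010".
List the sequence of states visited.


Input: 1010
d(q0, 1) = q3
d(q3, 0) = q3
d(q3, 1) = q0
d(q0, 0) = q2


q0 -> q3 -> q3 -> q0 -> q2


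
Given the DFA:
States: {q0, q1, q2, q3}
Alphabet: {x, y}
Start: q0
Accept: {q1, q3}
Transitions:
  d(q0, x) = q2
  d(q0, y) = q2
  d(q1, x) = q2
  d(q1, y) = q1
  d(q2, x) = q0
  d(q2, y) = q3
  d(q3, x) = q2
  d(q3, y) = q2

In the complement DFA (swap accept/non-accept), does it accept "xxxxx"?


Trace: q0 -> q2 -> q0 -> q2 -> q0 -> q2
Final: q2
Original accept: {q1, q3}
Complement: q2 is not in original accept

Yes, complement accepts (original rejects)


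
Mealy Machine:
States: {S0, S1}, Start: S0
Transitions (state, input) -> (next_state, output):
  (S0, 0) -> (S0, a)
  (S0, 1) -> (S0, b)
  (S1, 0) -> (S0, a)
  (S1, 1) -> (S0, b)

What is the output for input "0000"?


Step-by-step:
  (S0, 0) -> (S0, a)
  (S0, 0) -> (S0, a)
  (S0, 0) -> (S0, a)
  (S0, 0) -> (S0, a)

"aaaa"


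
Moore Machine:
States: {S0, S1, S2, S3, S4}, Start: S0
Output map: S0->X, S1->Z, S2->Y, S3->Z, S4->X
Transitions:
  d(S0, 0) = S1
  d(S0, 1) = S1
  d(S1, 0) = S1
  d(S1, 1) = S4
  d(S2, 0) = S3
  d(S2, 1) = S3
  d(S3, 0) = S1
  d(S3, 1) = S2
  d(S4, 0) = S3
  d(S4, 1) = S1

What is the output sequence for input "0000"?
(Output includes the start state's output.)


Start: S0 (output X)
  --0--> S1 (output Z)
  --0--> S1 (output Z)
  --0--> S1 (output Z)
  --0--> S1 (output Z)

"XZZZZ"


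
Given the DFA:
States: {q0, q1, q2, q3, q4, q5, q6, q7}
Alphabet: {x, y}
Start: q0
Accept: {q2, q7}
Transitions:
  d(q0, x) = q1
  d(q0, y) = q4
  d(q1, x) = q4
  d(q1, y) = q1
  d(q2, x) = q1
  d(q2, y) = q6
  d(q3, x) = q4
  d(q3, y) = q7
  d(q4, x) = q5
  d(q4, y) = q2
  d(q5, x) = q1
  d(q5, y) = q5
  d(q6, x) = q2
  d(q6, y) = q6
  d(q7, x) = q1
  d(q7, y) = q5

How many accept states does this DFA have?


Accept states listed: {q2, q7}
Counting: q2(1) q7(2)

2


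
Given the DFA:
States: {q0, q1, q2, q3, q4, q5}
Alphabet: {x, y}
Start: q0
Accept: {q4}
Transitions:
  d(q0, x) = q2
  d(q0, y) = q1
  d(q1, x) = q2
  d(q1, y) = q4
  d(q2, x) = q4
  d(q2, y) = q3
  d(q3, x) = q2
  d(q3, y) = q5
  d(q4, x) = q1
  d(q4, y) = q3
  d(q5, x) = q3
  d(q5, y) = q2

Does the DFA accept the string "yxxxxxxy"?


Trace: q0 -> q1 -> q2 -> q4 -> q1 -> q2 -> q4 -> q1 -> q4
Final state: q4
Accept states: {q4}

Yes, accepted (final state q4 is an accept state)


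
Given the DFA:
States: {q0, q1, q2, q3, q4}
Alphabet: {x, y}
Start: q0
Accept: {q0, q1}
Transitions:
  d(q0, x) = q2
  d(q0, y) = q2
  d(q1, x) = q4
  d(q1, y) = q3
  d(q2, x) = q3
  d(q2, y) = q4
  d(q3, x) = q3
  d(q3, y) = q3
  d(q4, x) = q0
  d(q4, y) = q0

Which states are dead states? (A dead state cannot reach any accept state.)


Forward reachability from each state:
  q0 -> reaches accept state q0 (live)
  q1 -> reaches accept state q0 (live)
  q2 -> reaches accept state q0 (live)
  q3 -> reaches {q3}, no accept state (dead)
  q4 -> reaches accept state q0 (live)

{q3}


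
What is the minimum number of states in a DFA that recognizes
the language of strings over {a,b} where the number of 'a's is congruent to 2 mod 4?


States track (count of 'a') mod 4.
Need 4 states: one per remainder 0..3; accept = remainder 2.

4


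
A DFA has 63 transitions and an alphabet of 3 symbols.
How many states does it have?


Each state has exactly one transition per symbol.
states = transitions / |alphabet| = 63 / 3 = 21

21


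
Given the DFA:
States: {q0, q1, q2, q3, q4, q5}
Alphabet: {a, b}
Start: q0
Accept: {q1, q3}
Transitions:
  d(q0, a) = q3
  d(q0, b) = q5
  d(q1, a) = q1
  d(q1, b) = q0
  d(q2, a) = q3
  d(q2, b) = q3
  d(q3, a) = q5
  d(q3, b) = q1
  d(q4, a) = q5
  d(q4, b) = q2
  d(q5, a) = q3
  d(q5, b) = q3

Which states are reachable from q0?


BFS from q0:
  layer 0: {q0}
  layer 1: {q3, q5}
  layer 2: {q1}

{q0, q1, q3, q5}


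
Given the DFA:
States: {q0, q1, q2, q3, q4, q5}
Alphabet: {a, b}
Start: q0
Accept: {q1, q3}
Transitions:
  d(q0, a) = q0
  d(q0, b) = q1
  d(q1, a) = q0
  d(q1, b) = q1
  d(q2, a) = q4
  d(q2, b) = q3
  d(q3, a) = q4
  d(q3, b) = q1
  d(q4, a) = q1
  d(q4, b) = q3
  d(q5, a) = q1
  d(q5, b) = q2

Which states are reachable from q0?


BFS from q0:
  layer 0: {q0}
  layer 1: {q1}

{q0, q1}


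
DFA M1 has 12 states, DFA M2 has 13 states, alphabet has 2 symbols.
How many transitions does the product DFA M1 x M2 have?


Product DFA has 12 * 13 = 156 states.
Each has 2 transitions: 156 * 2 = 312

312


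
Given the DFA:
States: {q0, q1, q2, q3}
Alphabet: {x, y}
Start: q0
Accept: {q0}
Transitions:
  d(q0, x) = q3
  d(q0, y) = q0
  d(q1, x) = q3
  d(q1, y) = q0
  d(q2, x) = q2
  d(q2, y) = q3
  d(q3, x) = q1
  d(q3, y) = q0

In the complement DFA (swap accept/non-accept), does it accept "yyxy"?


Trace: q0 -> q0 -> q0 -> q3 -> q0
Final: q0
Original accept: {q0}
Complement: q0 is in original accept

No, complement rejects (original accepts)


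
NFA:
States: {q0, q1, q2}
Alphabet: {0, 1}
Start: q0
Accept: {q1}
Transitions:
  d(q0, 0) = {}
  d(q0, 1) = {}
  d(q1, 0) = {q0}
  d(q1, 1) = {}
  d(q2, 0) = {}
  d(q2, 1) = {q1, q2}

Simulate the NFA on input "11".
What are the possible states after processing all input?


Start: {q0}
  --1--> {}
  --1--> {}

{} (empty set, no valid transitions)


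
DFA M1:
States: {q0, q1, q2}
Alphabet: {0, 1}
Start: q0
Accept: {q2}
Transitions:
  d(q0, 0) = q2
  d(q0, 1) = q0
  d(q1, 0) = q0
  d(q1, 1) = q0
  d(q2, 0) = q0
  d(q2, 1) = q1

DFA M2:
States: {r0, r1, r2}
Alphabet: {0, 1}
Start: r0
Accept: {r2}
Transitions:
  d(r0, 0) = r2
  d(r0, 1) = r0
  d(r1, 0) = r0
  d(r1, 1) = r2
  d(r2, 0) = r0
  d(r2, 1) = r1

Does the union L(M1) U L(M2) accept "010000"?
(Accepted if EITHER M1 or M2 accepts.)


M1: final=q2 accepted=True
M2: final=r2 accepted=True

Yes, union accepts


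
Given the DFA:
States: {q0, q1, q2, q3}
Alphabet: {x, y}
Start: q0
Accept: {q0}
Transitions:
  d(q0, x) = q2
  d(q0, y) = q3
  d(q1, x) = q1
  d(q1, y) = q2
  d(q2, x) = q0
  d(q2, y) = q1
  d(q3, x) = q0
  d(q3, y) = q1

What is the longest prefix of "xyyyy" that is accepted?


Run the DFA, marking each prefix where the state is accepting:
  "" -> q0 [accept]
  "x" -> q2 [reject]
  "xy" -> q1 [reject]
  "xyy" -> q2 [reject]
  "xyyy" -> q1 [reject]
  "xyyyy" -> q2 [reject]

""


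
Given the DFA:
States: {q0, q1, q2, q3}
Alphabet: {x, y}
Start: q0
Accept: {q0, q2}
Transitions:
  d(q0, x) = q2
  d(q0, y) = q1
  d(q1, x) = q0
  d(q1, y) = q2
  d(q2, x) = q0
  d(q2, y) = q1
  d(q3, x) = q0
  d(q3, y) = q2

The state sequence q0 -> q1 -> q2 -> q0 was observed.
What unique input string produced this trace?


Trace back each transition to find the symbol:
  q0 --[y]--> q1
  q1 --[y]--> q2
  q2 --[x]--> q0

"yyx"


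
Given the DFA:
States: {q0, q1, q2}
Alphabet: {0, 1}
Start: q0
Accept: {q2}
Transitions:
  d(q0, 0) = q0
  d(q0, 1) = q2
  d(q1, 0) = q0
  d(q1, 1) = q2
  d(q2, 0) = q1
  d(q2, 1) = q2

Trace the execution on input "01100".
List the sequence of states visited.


Input: 01100
d(q0, 0) = q0
d(q0, 1) = q2
d(q2, 1) = q2
d(q2, 0) = q1
d(q1, 0) = q0


q0 -> q0 -> q2 -> q2 -> q1 -> q0


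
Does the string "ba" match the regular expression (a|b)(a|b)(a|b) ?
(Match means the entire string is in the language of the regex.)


|string| = 2; first = 'b'; last = 'a'

No, "ba" does not match (a|b)(a|b)(a|b)


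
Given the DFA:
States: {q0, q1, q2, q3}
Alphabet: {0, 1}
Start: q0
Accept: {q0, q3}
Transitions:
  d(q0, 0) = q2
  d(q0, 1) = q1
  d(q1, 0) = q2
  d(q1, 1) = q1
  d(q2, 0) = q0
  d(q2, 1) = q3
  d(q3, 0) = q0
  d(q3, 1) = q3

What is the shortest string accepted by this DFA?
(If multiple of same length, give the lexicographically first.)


BFS by string length (lex-first path to each state shown):
  len 0: q0<-""
Found accept state at length 0.

"" (empty string)


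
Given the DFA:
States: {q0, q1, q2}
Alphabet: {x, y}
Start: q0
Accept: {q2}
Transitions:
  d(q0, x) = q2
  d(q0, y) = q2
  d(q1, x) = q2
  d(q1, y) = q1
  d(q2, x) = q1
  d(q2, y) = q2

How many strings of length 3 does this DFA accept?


Enumerating all length-3 strings:
  "xxx" -> q2 [accept]
  "xxy" -> q1 [reject]
  "xyx" -> q1 [reject]
  "xyy" -> q2 [accept]
  "yxx" -> q2 [accept]
  "yxy" -> q1 [reject]
  "yyx" -> q1 [reject]
  "yyy" -> q2 [accept]

4 out of 8


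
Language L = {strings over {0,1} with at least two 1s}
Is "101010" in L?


count('1') = 3

Yes, "101010" is in L


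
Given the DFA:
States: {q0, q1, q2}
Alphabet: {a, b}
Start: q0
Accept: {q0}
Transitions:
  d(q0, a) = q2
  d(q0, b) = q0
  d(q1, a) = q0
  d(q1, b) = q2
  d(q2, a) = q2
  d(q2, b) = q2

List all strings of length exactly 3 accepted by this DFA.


All strings of length 3: 8 total
Accepted: 1

"bbb"


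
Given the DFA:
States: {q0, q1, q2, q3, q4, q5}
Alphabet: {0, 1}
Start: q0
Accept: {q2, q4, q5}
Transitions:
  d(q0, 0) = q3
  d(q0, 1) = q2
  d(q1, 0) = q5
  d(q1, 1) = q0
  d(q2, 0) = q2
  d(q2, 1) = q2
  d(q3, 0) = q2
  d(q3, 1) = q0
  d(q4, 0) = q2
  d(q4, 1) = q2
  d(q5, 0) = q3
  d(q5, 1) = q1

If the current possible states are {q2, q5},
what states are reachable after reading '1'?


Apply transition on '1' from each current state:
  d(q2, 1) = q2
  d(q5, 1) = q1

{q1, q2}


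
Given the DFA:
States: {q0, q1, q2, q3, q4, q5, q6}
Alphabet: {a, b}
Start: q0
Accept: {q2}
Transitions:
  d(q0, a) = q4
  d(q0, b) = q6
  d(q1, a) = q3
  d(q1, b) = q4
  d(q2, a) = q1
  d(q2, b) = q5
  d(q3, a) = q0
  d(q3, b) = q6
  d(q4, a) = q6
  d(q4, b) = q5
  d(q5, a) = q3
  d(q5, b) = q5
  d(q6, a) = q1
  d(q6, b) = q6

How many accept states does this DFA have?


Accept states listed: {q2}
Counting: q2(1)

1


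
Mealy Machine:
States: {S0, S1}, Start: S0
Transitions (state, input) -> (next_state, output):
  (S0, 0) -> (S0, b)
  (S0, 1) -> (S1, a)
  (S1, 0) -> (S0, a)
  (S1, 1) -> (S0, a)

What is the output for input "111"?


Step-by-step:
  (S0, 1) -> (S1, a)
  (S1, 1) -> (S0, a)
  (S0, 1) -> (S1, a)

"aaa"


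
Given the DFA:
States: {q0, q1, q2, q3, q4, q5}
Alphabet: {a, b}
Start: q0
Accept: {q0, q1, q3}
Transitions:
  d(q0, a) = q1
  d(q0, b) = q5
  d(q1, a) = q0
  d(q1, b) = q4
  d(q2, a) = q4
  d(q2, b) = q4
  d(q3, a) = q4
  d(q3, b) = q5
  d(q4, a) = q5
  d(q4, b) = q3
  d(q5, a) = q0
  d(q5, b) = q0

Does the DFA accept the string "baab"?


Trace: q0 -> q5 -> q0 -> q1 -> q4
Final state: q4
Accept states: {q0, q1, q3}

No, rejected (final state q4 is not an accept state)


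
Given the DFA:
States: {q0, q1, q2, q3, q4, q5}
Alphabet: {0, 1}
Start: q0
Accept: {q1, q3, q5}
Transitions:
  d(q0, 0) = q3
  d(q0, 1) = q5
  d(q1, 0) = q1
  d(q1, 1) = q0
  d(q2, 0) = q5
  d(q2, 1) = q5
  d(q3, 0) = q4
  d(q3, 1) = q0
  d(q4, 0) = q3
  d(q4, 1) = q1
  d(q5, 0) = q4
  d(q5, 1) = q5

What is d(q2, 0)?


Looking up transition d(q2, 0)

q5


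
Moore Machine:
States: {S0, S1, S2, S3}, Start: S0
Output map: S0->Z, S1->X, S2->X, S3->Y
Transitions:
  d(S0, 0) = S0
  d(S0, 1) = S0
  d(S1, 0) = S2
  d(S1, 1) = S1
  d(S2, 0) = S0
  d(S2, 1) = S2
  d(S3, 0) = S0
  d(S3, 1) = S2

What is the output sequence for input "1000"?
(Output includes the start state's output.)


Start: S0 (output Z)
  --1--> S0 (output Z)
  --0--> S0 (output Z)
  --0--> S0 (output Z)
  --0--> S0 (output Z)

"ZZZZZ"


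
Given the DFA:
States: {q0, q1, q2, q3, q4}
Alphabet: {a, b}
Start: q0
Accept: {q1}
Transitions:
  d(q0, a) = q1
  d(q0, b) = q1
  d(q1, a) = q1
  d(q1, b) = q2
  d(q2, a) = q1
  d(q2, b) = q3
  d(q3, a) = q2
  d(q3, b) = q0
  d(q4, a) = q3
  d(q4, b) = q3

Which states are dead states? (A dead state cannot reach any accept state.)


Forward reachability from each state:
  q0 -> reaches accept state q1 (live)
  q1 -> reaches accept state q1 (live)
  q2 -> reaches accept state q1 (live)
  q3 -> reaches accept state q1 (live)
  q4 -> reaches accept state q1 (live)

None (all states can reach an accept state)


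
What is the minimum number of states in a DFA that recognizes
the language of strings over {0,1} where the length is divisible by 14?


States track (length) mod 14.
Need 14 states: one per remainder 0..13; accept = remainder 0.

14


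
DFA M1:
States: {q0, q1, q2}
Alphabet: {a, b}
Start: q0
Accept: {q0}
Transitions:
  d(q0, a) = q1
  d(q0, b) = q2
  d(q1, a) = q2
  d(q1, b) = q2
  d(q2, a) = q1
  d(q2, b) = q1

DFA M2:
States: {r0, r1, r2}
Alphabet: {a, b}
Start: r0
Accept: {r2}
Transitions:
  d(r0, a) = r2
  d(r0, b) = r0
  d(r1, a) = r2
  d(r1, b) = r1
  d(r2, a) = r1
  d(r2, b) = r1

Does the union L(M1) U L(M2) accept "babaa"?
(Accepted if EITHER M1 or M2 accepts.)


M1: final=q2 accepted=False
M2: final=r1 accepted=False

No, union rejects (neither accepts)


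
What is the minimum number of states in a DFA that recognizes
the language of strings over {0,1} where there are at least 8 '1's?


States: count = 0, 1, ..., 7, and a final '>= 8' state.
Total: 8 + 1 = 9. Accept = '>= 8' state.

9


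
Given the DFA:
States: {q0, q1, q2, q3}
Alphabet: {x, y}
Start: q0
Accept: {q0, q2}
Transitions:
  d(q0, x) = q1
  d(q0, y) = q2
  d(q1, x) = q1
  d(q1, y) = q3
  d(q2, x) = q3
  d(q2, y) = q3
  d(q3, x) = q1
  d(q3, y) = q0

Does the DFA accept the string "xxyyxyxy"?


Trace: q0 -> q1 -> q1 -> q3 -> q0 -> q1 -> q3 -> q1 -> q3
Final state: q3
Accept states: {q0, q2}

No, rejected (final state q3 is not an accept state)


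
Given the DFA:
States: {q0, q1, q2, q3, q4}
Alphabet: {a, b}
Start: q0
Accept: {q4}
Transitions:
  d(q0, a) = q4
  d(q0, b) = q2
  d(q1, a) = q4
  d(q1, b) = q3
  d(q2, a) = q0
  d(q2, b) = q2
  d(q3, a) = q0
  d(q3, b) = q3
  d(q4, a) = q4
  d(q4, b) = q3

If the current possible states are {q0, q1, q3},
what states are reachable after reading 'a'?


Apply transition on 'a' from each current state:
  d(q0, a) = q4
  d(q1, a) = q4
  d(q3, a) = q0

{q0, q4}


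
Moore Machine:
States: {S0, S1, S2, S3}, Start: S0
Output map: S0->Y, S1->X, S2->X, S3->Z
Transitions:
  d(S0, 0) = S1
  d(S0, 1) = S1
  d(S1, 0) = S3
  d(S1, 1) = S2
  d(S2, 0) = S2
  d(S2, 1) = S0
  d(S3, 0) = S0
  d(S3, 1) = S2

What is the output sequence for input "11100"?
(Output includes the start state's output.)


Start: S0 (output Y)
  --1--> S1 (output X)
  --1--> S2 (output X)
  --1--> S0 (output Y)
  --0--> S1 (output X)
  --0--> S3 (output Z)

"YXXYXZ"


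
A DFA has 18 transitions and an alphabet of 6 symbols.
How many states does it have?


Each state has exactly one transition per symbol.
states = transitions / |alphabet| = 18 / 6 = 3

3


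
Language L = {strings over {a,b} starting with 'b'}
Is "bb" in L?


first symbol = 'b'

Yes, "bb" is in L


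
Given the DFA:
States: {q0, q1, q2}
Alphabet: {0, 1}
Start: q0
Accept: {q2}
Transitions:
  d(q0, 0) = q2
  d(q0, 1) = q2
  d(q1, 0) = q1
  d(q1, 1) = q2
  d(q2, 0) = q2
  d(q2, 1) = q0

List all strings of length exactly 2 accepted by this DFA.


All strings of length 2: 4 total
Accepted: 2

"00", "10"


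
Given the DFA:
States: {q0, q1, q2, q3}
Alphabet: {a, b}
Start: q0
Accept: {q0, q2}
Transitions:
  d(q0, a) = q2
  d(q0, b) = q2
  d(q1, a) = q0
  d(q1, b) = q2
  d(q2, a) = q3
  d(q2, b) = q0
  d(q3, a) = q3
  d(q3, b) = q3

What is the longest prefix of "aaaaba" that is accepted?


Run the DFA, marking each prefix where the state is accepting:
  "" -> q0 [accept]
  "a" -> q2 [accept]
  "aa" -> q3 [reject]
  "aaa" -> q3 [reject]
  "aaaa" -> q3 [reject]
  "aaaab" -> q3 [reject]
  "aaaaba" -> q3 [reject]

"a"


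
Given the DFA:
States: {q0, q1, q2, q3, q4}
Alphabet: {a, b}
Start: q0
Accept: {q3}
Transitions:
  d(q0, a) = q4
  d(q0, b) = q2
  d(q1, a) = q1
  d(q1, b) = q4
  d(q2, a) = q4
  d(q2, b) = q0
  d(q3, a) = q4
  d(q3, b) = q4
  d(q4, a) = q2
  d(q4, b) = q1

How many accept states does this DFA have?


Accept states listed: {q3}
Counting: q3(1)

1


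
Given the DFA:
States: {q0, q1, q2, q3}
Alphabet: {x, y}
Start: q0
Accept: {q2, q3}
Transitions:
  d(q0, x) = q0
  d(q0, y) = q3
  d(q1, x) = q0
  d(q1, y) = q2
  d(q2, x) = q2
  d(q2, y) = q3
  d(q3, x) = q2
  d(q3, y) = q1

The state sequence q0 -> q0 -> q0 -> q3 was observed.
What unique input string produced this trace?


Trace back each transition to find the symbol:
  q0 --[x]--> q0
  q0 --[x]--> q0
  q0 --[y]--> q3

"xxy"


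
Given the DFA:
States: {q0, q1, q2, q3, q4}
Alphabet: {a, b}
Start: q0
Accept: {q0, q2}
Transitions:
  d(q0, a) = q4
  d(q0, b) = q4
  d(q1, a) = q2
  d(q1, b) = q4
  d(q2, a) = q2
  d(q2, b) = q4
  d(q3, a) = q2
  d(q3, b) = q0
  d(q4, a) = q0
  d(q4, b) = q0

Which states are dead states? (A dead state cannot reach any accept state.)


Forward reachability from each state:
  q0 -> reaches accept state q0 (live)
  q1 -> reaches accept state q0 (live)
  q2 -> reaches accept state q0 (live)
  q3 -> reaches accept state q0 (live)
  q4 -> reaches accept state q0 (live)

None (all states can reach an accept state)


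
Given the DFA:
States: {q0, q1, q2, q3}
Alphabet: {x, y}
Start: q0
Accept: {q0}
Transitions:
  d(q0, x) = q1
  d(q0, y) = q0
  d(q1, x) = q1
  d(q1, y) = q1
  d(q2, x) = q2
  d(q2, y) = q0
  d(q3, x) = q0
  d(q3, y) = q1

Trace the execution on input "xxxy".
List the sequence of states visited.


Input: xxxy
d(q0, x) = q1
d(q1, x) = q1
d(q1, x) = q1
d(q1, y) = q1


q0 -> q1 -> q1 -> q1 -> q1


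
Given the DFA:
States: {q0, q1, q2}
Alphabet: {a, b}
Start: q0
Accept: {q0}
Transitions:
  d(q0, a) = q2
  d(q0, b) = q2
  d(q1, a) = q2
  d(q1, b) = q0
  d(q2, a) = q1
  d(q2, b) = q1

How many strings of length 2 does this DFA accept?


Enumerating all length-2 strings:
  "aa" -> q1 [reject]
  "ab" -> q1 [reject]
  "ba" -> q1 [reject]
  "bb" -> q1 [reject]

0 out of 4


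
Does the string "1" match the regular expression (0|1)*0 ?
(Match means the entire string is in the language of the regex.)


|string| = 1; first = '1'; last = '1'

No, "1" does not match (0|1)*0


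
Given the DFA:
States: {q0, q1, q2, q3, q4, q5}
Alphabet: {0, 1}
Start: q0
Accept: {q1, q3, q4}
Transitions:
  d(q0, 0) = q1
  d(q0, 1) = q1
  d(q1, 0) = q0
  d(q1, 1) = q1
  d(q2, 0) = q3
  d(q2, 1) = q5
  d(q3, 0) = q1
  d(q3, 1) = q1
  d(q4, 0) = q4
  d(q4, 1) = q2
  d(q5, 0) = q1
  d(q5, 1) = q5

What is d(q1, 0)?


Looking up transition d(q1, 0)

q0


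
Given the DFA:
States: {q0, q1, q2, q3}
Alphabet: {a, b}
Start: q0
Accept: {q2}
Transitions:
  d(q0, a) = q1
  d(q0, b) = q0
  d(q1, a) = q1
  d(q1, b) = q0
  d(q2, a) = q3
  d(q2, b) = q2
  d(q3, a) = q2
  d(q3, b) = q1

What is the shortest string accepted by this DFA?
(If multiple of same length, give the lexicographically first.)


BFS by string length (lex-first path to each state shown):
  len 0: q0<-""
  len 1: q0<-"b", q1<-"a"
  len 2: q0<-"ab", q1<-"aa"
  len 3: q0<-"aab", q1<-"aaa"
  len 4: q0<-"aaab", q1<-"aaaa"
  len 5: q0<-"aaaab", q1<-"aaaaa"
  len 6: q0<-"aaaaab", q1<-"aaaaaa"
  len 7: q0<-"aaaaaab", q1<-"aaaaaaa"
  len 8: q0<-"aaaaaaab", q1<-"aaaaaaaa"

No string accepted (empty language)


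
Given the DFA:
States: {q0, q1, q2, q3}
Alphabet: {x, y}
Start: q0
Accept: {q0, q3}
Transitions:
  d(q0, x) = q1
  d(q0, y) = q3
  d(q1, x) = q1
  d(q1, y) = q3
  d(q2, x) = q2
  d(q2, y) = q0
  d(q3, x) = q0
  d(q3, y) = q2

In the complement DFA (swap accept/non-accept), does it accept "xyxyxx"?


Trace: q0 -> q1 -> q3 -> q0 -> q3 -> q0 -> q1
Final: q1
Original accept: {q0, q3}
Complement: q1 is not in original accept

Yes, complement accepts (original rejects)


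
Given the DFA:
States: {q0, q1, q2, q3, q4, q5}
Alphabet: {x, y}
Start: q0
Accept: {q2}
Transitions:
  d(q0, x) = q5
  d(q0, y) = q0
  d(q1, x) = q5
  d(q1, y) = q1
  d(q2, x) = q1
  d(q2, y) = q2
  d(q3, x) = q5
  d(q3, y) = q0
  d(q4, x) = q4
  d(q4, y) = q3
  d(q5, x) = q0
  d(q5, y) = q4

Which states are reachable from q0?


BFS from q0:
  layer 0: {q0}
  layer 1: {q5}
  layer 2: {q4}
  layer 3: {q3}

{q0, q3, q4, q5}


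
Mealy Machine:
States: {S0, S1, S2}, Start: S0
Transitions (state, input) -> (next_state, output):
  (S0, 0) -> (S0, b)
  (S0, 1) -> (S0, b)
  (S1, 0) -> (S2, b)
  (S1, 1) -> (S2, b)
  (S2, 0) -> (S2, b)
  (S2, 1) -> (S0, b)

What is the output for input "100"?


Step-by-step:
  (S0, 1) -> (S0, b)
  (S0, 0) -> (S0, b)
  (S0, 0) -> (S0, b)

"bbb"


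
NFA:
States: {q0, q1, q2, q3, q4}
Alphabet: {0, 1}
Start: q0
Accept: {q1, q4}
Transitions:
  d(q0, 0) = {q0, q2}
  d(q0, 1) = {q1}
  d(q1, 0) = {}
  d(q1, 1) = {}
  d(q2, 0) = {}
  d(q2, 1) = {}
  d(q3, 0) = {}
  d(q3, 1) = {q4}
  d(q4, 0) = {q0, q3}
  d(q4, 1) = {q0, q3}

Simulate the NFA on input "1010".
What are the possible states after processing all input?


Start: {q0}
  --1--> {q1}
  --0--> {}
  --1--> {}
  --0--> {}

{} (empty set, no valid transitions)


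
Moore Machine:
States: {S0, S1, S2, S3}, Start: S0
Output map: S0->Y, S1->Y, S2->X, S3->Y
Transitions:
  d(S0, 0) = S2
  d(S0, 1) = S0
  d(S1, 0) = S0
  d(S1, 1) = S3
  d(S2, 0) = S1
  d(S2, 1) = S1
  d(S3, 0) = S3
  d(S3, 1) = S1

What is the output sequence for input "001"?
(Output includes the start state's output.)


Start: S0 (output Y)
  --0--> S2 (output X)
  --0--> S1 (output Y)
  --1--> S3 (output Y)

"YXYY"


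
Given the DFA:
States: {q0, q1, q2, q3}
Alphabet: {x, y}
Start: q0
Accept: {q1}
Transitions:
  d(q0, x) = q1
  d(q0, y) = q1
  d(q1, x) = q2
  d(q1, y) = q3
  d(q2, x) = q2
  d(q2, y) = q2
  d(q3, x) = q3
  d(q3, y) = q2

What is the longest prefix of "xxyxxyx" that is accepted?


Run the DFA, marking each prefix where the state is accepting:
  "" -> q0 [reject]
  "x" -> q1 [accept]
  "xx" -> q2 [reject]
  "xxy" -> q2 [reject]
  "xxyx" -> q2 [reject]
  "xxyxx" -> q2 [reject]
  "xxyxxy" -> q2 [reject]
  "xxyxxyx" -> q2 [reject]

"x"


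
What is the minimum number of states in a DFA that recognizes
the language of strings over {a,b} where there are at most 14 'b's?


States: count = 0, 1, ..., 14 (all accepting; 15 states), plus a dead state for count > 14.
Total: 15 + 1 = 16.

16


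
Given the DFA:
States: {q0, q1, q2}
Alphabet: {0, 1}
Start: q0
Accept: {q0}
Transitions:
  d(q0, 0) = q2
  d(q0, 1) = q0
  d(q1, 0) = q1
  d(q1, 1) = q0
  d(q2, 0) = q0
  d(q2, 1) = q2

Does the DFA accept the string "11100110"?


Trace: q0 -> q0 -> q0 -> q0 -> q2 -> q0 -> q0 -> q0 -> q2
Final state: q2
Accept states: {q0}

No, rejected (final state q2 is not an accept state)


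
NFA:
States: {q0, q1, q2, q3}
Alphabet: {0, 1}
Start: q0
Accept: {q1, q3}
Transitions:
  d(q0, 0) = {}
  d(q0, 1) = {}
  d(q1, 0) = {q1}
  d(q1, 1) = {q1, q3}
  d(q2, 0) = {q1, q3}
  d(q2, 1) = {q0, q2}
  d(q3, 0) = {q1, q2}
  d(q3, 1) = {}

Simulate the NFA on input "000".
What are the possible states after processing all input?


Start: {q0}
  --0--> {}
  --0--> {}
  --0--> {}

{} (empty set, no valid transitions)


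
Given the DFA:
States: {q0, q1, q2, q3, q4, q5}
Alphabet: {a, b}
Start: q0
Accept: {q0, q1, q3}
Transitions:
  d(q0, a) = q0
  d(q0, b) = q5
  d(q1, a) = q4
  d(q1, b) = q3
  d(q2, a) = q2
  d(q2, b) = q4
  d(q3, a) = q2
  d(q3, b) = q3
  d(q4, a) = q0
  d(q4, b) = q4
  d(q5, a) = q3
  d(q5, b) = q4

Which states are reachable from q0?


BFS from q0:
  layer 0: {q0}
  layer 1: {q5}
  layer 2: {q3, q4}
  layer 3: {q2}

{q0, q2, q3, q4, q5}


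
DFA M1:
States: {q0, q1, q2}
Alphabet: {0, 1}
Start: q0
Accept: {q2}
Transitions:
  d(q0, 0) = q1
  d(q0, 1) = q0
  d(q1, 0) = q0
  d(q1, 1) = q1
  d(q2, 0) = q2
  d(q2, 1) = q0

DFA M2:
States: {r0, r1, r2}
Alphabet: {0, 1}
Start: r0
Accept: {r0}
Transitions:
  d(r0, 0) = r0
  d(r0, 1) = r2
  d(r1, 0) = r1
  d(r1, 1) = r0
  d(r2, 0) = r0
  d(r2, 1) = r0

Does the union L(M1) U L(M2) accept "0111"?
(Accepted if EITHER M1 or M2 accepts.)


M1: final=q1 accepted=False
M2: final=r2 accepted=False

No, union rejects (neither accepts)


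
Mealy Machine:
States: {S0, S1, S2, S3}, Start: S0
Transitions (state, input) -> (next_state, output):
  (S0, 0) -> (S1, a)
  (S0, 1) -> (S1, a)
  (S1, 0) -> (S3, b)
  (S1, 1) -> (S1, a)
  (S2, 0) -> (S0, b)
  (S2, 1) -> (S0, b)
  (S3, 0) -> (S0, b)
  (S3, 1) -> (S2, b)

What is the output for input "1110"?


Step-by-step:
  (S0, 1) -> (S1, a)
  (S1, 1) -> (S1, a)
  (S1, 1) -> (S1, a)
  (S1, 0) -> (S3, b)

"aaab"


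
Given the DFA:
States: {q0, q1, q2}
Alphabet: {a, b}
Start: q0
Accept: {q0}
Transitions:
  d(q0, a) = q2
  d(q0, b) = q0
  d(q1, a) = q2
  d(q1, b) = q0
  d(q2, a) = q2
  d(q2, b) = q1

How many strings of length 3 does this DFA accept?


Enumerating all length-3 strings:
  "aaa" -> q2 [reject]
  "aab" -> q1 [reject]
  "aba" -> q2 [reject]
  "abb" -> q0 [accept]
  "baa" -> q2 [reject]
  "bab" -> q1 [reject]
  "bba" -> q2 [reject]
  "bbb" -> q0 [accept]

2 out of 8


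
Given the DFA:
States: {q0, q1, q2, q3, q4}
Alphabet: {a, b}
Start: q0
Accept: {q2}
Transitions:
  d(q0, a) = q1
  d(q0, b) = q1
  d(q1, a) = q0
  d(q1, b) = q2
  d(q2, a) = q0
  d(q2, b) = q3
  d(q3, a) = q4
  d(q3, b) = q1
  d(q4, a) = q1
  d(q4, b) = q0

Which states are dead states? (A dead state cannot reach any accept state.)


Forward reachability from each state:
  q0 -> reaches accept state q2 (live)
  q1 -> reaches accept state q2 (live)
  q2 -> reaches accept state q2 (live)
  q3 -> reaches accept state q2 (live)
  q4 -> reaches accept state q2 (live)

None (all states can reach an accept state)


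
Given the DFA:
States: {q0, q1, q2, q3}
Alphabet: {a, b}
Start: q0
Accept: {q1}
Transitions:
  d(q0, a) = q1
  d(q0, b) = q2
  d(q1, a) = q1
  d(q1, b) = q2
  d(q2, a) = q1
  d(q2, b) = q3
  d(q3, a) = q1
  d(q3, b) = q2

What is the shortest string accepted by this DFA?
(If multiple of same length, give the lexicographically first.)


BFS by string length (lex-first path to each state shown):
  len 0: q0<-""
  len 1: q1<-"a", q2<-"b"
Found accept state at length 1.

"a"


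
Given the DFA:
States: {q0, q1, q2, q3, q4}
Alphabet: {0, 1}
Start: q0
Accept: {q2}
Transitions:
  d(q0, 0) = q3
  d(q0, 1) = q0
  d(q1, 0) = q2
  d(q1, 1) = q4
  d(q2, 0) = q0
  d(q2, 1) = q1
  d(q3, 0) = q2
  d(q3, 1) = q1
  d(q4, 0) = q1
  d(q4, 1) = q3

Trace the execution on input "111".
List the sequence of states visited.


Input: 111
d(q0, 1) = q0
d(q0, 1) = q0
d(q0, 1) = q0


q0 -> q0 -> q0 -> q0


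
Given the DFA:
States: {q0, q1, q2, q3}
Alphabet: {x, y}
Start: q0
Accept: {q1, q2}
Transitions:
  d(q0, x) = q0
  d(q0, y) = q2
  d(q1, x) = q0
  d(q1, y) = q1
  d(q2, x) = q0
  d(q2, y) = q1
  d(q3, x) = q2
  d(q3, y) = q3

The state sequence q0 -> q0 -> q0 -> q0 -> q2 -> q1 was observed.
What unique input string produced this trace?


Trace back each transition to find the symbol:
  q0 --[x]--> q0
  q0 --[x]--> q0
  q0 --[x]--> q0
  q0 --[y]--> q2
  q2 --[y]--> q1

"xxxyy"


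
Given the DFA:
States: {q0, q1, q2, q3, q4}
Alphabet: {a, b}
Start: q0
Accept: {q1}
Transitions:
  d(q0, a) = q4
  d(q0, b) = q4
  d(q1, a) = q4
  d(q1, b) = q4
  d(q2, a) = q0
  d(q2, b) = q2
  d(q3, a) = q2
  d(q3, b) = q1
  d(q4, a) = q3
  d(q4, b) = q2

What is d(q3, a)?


Looking up transition d(q3, a)

q2


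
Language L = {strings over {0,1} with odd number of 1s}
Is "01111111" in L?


count('1') = 7; 7 mod 2 = 1

Yes, "01111111" is in L


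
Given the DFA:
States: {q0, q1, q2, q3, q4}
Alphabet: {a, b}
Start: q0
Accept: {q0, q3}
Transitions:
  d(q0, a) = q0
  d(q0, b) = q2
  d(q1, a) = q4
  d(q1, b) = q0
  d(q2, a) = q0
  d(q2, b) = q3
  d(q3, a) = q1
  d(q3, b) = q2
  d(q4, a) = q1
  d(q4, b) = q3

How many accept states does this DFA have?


Accept states listed: {q0, q3}
Counting: q0(1) q3(2)

2


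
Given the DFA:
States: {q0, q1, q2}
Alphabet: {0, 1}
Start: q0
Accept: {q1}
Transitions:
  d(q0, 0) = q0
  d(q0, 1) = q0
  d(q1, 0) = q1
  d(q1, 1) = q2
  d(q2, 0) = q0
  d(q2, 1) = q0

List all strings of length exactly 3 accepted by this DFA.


All strings of length 3: 8 total
Accepted: 0

None


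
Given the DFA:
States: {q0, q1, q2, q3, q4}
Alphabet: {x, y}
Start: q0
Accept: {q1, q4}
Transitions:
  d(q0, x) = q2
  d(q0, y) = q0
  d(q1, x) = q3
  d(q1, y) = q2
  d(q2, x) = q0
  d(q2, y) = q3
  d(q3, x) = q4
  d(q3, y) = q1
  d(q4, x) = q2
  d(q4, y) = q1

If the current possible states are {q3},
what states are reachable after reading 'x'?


Apply transition on 'x' from each current state:
  d(q3, x) = q4

{q4}


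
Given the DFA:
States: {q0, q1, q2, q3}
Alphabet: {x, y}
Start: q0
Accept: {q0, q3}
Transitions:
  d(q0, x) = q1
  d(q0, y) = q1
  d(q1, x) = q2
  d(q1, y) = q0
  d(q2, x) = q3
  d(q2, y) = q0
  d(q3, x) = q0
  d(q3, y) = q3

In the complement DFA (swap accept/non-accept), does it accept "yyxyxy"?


Trace: q0 -> q1 -> q0 -> q1 -> q0 -> q1 -> q0
Final: q0
Original accept: {q0, q3}
Complement: q0 is in original accept

No, complement rejects (original accepts)


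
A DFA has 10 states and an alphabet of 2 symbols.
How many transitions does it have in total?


Each state has exactly one transition per symbol.
10 * 2 = 20

20


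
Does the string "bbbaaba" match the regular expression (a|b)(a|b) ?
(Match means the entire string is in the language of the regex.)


|string| = 7; first = 'b'; last = 'a'

No, "bbbaaba" does not match (a|b)(a|b)


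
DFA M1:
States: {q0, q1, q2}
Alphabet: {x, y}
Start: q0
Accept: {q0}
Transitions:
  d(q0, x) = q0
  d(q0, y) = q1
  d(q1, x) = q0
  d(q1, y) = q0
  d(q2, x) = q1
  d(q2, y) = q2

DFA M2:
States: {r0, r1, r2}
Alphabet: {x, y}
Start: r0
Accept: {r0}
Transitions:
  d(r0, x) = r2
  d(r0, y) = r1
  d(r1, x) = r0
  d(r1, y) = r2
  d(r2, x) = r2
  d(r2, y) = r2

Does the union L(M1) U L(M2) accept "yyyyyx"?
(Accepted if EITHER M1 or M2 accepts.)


M1: final=q0 accepted=True
M2: final=r2 accepted=False

Yes, union accepts


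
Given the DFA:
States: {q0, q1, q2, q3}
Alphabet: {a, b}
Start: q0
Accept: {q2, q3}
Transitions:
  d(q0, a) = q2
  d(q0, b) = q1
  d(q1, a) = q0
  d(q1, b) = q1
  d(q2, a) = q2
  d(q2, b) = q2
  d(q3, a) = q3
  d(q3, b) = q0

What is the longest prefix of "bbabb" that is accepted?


Run the DFA, marking each prefix where the state is accepting:
  "" -> q0 [reject]
  "b" -> q1 [reject]
  "bb" -> q1 [reject]
  "bba" -> q0 [reject]
  "bbab" -> q1 [reject]
  "bbabb" -> q1 [reject]

No prefix is accepted


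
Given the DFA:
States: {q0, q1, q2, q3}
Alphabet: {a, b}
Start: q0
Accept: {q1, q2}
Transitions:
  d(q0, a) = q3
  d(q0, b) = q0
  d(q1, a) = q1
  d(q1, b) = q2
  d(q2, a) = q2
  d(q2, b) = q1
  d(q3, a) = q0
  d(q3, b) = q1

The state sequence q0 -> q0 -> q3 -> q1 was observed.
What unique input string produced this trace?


Trace back each transition to find the symbol:
  q0 --[b]--> q0
  q0 --[a]--> q3
  q3 --[b]--> q1

"bab"


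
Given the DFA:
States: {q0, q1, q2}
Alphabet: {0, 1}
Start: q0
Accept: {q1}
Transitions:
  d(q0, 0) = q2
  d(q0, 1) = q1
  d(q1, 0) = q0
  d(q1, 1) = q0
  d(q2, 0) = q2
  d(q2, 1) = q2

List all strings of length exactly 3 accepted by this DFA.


All strings of length 3: 8 total
Accepted: 2

"101", "111"


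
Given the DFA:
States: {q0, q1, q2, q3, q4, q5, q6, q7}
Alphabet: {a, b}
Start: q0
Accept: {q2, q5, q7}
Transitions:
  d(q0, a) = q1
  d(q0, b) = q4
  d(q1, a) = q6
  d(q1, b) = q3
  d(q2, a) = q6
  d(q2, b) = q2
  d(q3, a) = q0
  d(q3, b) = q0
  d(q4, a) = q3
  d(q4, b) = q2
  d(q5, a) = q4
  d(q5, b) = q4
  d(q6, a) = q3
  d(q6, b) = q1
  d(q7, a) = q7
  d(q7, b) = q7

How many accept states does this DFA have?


Accept states listed: {q2, q5, q7}
Counting: q2(1) q5(2) q7(3)

3


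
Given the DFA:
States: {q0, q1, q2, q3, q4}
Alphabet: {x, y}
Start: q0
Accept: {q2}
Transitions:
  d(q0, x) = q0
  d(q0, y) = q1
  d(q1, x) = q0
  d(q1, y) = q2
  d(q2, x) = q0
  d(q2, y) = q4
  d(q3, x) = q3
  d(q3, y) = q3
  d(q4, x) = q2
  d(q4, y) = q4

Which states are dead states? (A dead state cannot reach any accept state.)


Forward reachability from each state:
  q0 -> reaches accept state q2 (live)
  q1 -> reaches accept state q2 (live)
  q2 -> reaches accept state q2 (live)
  q3 -> reaches {q3}, no accept state (dead)
  q4 -> reaches accept state q2 (live)

{q3}


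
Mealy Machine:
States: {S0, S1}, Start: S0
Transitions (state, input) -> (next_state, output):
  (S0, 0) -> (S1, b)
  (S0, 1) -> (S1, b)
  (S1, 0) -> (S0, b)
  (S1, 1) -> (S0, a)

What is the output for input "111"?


Step-by-step:
  (S0, 1) -> (S1, b)
  (S1, 1) -> (S0, a)
  (S0, 1) -> (S1, b)

"bab"


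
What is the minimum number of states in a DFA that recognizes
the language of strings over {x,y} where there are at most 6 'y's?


States: count = 0, 1, ..., 6 (all accepting; 7 states), plus a dead state for count > 6.
Total: 7 + 1 = 8.

8


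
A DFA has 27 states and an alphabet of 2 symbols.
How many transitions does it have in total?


Each state has exactly one transition per symbol.
27 * 2 = 54

54
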